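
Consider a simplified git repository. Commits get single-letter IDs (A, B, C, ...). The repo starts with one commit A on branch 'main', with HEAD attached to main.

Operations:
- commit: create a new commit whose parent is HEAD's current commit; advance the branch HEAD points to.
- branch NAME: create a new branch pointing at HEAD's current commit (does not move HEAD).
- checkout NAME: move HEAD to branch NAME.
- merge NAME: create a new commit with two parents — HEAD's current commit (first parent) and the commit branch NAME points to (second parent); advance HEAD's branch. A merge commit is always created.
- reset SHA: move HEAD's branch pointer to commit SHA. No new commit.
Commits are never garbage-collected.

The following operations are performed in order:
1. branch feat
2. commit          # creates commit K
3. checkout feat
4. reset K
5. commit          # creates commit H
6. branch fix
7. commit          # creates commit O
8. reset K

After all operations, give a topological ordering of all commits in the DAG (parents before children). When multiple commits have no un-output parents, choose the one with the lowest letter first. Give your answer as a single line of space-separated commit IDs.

After op 1 (branch): HEAD=main@A [feat=A main=A]
After op 2 (commit): HEAD=main@K [feat=A main=K]
After op 3 (checkout): HEAD=feat@A [feat=A main=K]
After op 4 (reset): HEAD=feat@K [feat=K main=K]
After op 5 (commit): HEAD=feat@H [feat=H main=K]
After op 6 (branch): HEAD=feat@H [feat=H fix=H main=K]
After op 7 (commit): HEAD=feat@O [feat=O fix=H main=K]
After op 8 (reset): HEAD=feat@K [feat=K fix=H main=K]
commit A: parents=[]
commit H: parents=['K']
commit K: parents=['A']
commit O: parents=['H']

Answer: A K H O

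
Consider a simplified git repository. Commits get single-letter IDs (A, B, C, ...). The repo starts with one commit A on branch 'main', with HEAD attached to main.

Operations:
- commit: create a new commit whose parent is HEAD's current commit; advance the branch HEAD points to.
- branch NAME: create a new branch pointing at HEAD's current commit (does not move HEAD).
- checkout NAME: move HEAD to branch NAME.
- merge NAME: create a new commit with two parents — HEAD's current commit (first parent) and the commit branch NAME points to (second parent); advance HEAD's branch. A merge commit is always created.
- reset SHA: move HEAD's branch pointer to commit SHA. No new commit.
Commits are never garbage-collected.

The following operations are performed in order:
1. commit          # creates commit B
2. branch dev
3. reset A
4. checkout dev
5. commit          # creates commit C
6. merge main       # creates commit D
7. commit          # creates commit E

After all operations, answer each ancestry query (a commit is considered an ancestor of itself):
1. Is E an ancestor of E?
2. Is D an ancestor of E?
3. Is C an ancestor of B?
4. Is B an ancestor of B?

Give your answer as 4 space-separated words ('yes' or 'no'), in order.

After op 1 (commit): HEAD=main@B [main=B]
After op 2 (branch): HEAD=main@B [dev=B main=B]
After op 3 (reset): HEAD=main@A [dev=B main=A]
After op 4 (checkout): HEAD=dev@B [dev=B main=A]
After op 5 (commit): HEAD=dev@C [dev=C main=A]
After op 6 (merge): HEAD=dev@D [dev=D main=A]
After op 7 (commit): HEAD=dev@E [dev=E main=A]
ancestors(E) = {A,B,C,D,E}; E in? yes
ancestors(E) = {A,B,C,D,E}; D in? yes
ancestors(B) = {A,B}; C in? no
ancestors(B) = {A,B}; B in? yes

Answer: yes yes no yes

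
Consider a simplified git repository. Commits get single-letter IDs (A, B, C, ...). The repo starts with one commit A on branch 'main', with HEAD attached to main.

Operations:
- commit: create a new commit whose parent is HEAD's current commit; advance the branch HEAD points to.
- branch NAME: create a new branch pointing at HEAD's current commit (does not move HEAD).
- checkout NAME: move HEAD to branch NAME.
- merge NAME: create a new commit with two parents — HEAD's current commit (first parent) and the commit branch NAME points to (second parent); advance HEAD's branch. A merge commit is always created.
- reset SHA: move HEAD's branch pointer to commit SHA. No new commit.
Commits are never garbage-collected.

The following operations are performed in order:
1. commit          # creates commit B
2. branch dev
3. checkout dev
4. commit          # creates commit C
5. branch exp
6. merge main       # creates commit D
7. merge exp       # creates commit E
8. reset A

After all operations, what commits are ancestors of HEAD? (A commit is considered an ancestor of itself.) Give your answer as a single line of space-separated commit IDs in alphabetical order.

After op 1 (commit): HEAD=main@B [main=B]
After op 2 (branch): HEAD=main@B [dev=B main=B]
After op 3 (checkout): HEAD=dev@B [dev=B main=B]
After op 4 (commit): HEAD=dev@C [dev=C main=B]
After op 5 (branch): HEAD=dev@C [dev=C exp=C main=B]
After op 6 (merge): HEAD=dev@D [dev=D exp=C main=B]
After op 7 (merge): HEAD=dev@E [dev=E exp=C main=B]
After op 8 (reset): HEAD=dev@A [dev=A exp=C main=B]

Answer: A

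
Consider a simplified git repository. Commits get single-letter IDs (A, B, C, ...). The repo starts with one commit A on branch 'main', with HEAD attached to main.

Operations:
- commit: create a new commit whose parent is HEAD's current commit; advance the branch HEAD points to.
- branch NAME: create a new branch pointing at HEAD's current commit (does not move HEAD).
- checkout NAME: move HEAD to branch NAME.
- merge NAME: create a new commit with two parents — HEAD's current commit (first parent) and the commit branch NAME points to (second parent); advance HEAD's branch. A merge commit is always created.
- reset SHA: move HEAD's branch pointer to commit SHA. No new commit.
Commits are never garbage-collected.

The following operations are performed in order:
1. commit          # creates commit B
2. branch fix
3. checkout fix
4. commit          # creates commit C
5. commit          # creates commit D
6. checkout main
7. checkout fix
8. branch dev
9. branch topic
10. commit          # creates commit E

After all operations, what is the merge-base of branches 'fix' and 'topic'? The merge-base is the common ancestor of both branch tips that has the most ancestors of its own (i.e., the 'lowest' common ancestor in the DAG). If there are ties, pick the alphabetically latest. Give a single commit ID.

Answer: D

Derivation:
After op 1 (commit): HEAD=main@B [main=B]
After op 2 (branch): HEAD=main@B [fix=B main=B]
After op 3 (checkout): HEAD=fix@B [fix=B main=B]
After op 4 (commit): HEAD=fix@C [fix=C main=B]
After op 5 (commit): HEAD=fix@D [fix=D main=B]
After op 6 (checkout): HEAD=main@B [fix=D main=B]
After op 7 (checkout): HEAD=fix@D [fix=D main=B]
After op 8 (branch): HEAD=fix@D [dev=D fix=D main=B]
After op 9 (branch): HEAD=fix@D [dev=D fix=D main=B topic=D]
After op 10 (commit): HEAD=fix@E [dev=D fix=E main=B topic=D]
ancestors(fix=E): ['A', 'B', 'C', 'D', 'E']
ancestors(topic=D): ['A', 'B', 'C', 'D']
common: ['A', 'B', 'C', 'D']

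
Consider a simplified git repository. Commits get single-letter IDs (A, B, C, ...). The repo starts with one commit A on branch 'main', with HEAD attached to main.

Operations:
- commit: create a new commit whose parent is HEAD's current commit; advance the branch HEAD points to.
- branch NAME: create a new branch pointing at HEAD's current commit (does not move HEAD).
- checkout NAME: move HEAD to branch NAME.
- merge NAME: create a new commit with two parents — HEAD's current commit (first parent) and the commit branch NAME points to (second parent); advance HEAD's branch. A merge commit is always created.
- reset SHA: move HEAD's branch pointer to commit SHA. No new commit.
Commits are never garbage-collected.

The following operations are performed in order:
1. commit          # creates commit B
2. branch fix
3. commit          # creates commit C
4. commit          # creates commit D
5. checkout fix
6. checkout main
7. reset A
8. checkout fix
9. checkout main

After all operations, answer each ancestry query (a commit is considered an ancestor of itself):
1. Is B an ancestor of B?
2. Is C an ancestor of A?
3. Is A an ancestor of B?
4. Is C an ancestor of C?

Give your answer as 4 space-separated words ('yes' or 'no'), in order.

Answer: yes no yes yes

Derivation:
After op 1 (commit): HEAD=main@B [main=B]
After op 2 (branch): HEAD=main@B [fix=B main=B]
After op 3 (commit): HEAD=main@C [fix=B main=C]
After op 4 (commit): HEAD=main@D [fix=B main=D]
After op 5 (checkout): HEAD=fix@B [fix=B main=D]
After op 6 (checkout): HEAD=main@D [fix=B main=D]
After op 7 (reset): HEAD=main@A [fix=B main=A]
After op 8 (checkout): HEAD=fix@B [fix=B main=A]
After op 9 (checkout): HEAD=main@A [fix=B main=A]
ancestors(B) = {A,B}; B in? yes
ancestors(A) = {A}; C in? no
ancestors(B) = {A,B}; A in? yes
ancestors(C) = {A,B,C}; C in? yes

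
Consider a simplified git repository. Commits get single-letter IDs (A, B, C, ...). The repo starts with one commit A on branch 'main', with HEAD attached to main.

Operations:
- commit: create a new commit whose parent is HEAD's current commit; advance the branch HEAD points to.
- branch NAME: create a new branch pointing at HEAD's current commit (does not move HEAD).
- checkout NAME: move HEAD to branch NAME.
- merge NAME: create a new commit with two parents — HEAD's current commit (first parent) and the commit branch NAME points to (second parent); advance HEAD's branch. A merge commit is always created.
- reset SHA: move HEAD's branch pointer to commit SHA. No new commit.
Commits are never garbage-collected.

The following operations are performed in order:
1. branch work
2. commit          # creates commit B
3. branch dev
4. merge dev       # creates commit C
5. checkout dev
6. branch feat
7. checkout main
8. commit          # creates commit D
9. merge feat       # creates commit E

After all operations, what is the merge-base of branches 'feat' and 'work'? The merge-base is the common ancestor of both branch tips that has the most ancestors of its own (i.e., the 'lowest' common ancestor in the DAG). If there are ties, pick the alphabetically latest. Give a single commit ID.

After op 1 (branch): HEAD=main@A [main=A work=A]
After op 2 (commit): HEAD=main@B [main=B work=A]
After op 3 (branch): HEAD=main@B [dev=B main=B work=A]
After op 4 (merge): HEAD=main@C [dev=B main=C work=A]
After op 5 (checkout): HEAD=dev@B [dev=B main=C work=A]
After op 6 (branch): HEAD=dev@B [dev=B feat=B main=C work=A]
After op 7 (checkout): HEAD=main@C [dev=B feat=B main=C work=A]
After op 8 (commit): HEAD=main@D [dev=B feat=B main=D work=A]
After op 9 (merge): HEAD=main@E [dev=B feat=B main=E work=A]
ancestors(feat=B): ['A', 'B']
ancestors(work=A): ['A']
common: ['A']

Answer: A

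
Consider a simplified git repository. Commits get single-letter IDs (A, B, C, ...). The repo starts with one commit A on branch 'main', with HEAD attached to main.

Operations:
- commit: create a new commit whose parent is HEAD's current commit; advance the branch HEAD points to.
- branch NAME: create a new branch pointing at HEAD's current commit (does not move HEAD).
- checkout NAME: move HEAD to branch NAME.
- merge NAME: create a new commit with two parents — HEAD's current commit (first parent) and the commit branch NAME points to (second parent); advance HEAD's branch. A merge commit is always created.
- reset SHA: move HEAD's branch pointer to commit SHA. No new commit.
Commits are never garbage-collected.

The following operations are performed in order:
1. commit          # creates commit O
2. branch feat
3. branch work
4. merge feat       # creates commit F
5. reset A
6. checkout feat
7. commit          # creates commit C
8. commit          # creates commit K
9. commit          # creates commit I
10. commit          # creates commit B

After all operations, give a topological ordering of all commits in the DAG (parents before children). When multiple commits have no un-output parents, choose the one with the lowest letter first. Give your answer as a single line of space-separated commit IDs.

Answer: A O C F K I B

Derivation:
After op 1 (commit): HEAD=main@O [main=O]
After op 2 (branch): HEAD=main@O [feat=O main=O]
After op 3 (branch): HEAD=main@O [feat=O main=O work=O]
After op 4 (merge): HEAD=main@F [feat=O main=F work=O]
After op 5 (reset): HEAD=main@A [feat=O main=A work=O]
After op 6 (checkout): HEAD=feat@O [feat=O main=A work=O]
After op 7 (commit): HEAD=feat@C [feat=C main=A work=O]
After op 8 (commit): HEAD=feat@K [feat=K main=A work=O]
After op 9 (commit): HEAD=feat@I [feat=I main=A work=O]
After op 10 (commit): HEAD=feat@B [feat=B main=A work=O]
commit A: parents=[]
commit B: parents=['I']
commit C: parents=['O']
commit F: parents=['O', 'O']
commit I: parents=['K']
commit K: parents=['C']
commit O: parents=['A']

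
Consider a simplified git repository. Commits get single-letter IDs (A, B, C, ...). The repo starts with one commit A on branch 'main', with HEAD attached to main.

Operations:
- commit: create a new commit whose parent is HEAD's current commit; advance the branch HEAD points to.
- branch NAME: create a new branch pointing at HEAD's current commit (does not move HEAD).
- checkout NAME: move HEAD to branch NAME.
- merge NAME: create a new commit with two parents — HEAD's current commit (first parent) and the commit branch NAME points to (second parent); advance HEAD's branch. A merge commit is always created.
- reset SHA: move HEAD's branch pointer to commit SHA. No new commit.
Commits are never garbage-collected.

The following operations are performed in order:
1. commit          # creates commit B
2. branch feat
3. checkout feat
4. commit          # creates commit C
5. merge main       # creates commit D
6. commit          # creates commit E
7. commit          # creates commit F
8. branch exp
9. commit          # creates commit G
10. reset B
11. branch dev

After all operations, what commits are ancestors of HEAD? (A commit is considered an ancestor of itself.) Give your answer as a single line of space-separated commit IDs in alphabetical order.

Answer: A B

Derivation:
After op 1 (commit): HEAD=main@B [main=B]
After op 2 (branch): HEAD=main@B [feat=B main=B]
After op 3 (checkout): HEAD=feat@B [feat=B main=B]
After op 4 (commit): HEAD=feat@C [feat=C main=B]
After op 5 (merge): HEAD=feat@D [feat=D main=B]
After op 6 (commit): HEAD=feat@E [feat=E main=B]
After op 7 (commit): HEAD=feat@F [feat=F main=B]
After op 8 (branch): HEAD=feat@F [exp=F feat=F main=B]
After op 9 (commit): HEAD=feat@G [exp=F feat=G main=B]
After op 10 (reset): HEAD=feat@B [exp=F feat=B main=B]
After op 11 (branch): HEAD=feat@B [dev=B exp=F feat=B main=B]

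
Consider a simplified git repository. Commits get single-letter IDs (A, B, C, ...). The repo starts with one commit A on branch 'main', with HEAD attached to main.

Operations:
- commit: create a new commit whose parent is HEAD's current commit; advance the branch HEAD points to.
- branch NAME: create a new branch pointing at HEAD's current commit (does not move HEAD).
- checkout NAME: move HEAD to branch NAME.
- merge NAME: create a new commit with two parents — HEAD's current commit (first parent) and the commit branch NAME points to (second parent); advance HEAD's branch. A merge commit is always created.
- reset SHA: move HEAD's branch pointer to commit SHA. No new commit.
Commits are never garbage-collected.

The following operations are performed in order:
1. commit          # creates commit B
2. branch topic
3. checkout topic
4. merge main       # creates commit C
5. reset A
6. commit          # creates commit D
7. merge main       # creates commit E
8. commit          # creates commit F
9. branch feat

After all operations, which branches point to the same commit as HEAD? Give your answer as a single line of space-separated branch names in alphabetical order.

Answer: feat topic

Derivation:
After op 1 (commit): HEAD=main@B [main=B]
After op 2 (branch): HEAD=main@B [main=B topic=B]
After op 3 (checkout): HEAD=topic@B [main=B topic=B]
After op 4 (merge): HEAD=topic@C [main=B topic=C]
After op 5 (reset): HEAD=topic@A [main=B topic=A]
After op 6 (commit): HEAD=topic@D [main=B topic=D]
After op 7 (merge): HEAD=topic@E [main=B topic=E]
After op 8 (commit): HEAD=topic@F [main=B topic=F]
After op 9 (branch): HEAD=topic@F [feat=F main=B topic=F]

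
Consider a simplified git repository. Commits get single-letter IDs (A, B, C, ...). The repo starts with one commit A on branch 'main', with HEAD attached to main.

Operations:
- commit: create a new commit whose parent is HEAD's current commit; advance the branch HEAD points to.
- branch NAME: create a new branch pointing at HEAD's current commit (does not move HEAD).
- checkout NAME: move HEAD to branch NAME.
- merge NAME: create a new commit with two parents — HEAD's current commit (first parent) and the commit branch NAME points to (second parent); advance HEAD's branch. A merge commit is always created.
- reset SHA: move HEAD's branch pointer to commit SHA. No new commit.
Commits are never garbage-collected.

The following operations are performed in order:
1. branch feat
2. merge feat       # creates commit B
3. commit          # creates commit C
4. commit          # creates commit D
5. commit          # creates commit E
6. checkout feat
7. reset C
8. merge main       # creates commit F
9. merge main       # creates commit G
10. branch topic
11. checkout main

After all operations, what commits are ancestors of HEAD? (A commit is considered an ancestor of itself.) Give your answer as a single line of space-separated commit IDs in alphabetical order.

After op 1 (branch): HEAD=main@A [feat=A main=A]
After op 2 (merge): HEAD=main@B [feat=A main=B]
After op 3 (commit): HEAD=main@C [feat=A main=C]
After op 4 (commit): HEAD=main@D [feat=A main=D]
After op 5 (commit): HEAD=main@E [feat=A main=E]
After op 6 (checkout): HEAD=feat@A [feat=A main=E]
After op 7 (reset): HEAD=feat@C [feat=C main=E]
After op 8 (merge): HEAD=feat@F [feat=F main=E]
After op 9 (merge): HEAD=feat@G [feat=G main=E]
After op 10 (branch): HEAD=feat@G [feat=G main=E topic=G]
After op 11 (checkout): HEAD=main@E [feat=G main=E topic=G]

Answer: A B C D E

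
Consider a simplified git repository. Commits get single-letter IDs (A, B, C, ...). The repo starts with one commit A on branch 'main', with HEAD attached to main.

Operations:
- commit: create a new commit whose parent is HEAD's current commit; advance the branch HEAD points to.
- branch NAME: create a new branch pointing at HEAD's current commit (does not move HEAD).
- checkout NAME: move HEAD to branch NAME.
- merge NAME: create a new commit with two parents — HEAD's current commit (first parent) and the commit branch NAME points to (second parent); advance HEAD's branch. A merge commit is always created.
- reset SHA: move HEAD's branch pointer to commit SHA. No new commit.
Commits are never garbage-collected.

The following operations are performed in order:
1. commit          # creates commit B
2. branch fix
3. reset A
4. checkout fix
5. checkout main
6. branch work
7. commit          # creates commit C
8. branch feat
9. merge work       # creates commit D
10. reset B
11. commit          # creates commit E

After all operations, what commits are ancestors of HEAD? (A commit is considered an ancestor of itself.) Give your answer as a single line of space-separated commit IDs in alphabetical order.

Answer: A B E

Derivation:
After op 1 (commit): HEAD=main@B [main=B]
After op 2 (branch): HEAD=main@B [fix=B main=B]
After op 3 (reset): HEAD=main@A [fix=B main=A]
After op 4 (checkout): HEAD=fix@B [fix=B main=A]
After op 5 (checkout): HEAD=main@A [fix=B main=A]
After op 6 (branch): HEAD=main@A [fix=B main=A work=A]
After op 7 (commit): HEAD=main@C [fix=B main=C work=A]
After op 8 (branch): HEAD=main@C [feat=C fix=B main=C work=A]
After op 9 (merge): HEAD=main@D [feat=C fix=B main=D work=A]
After op 10 (reset): HEAD=main@B [feat=C fix=B main=B work=A]
After op 11 (commit): HEAD=main@E [feat=C fix=B main=E work=A]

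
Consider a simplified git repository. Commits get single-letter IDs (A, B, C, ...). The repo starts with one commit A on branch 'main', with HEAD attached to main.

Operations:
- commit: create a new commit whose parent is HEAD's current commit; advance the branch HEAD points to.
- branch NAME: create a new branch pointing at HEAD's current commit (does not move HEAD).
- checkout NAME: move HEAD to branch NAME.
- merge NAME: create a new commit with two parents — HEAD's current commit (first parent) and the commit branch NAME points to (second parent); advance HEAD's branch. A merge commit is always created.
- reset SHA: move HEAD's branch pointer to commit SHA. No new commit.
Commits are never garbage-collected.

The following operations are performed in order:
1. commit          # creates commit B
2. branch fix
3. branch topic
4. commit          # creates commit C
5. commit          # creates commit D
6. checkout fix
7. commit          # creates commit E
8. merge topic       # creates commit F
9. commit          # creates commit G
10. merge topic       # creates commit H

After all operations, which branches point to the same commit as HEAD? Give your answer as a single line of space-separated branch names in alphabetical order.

Answer: fix

Derivation:
After op 1 (commit): HEAD=main@B [main=B]
After op 2 (branch): HEAD=main@B [fix=B main=B]
After op 3 (branch): HEAD=main@B [fix=B main=B topic=B]
After op 4 (commit): HEAD=main@C [fix=B main=C topic=B]
After op 5 (commit): HEAD=main@D [fix=B main=D topic=B]
After op 6 (checkout): HEAD=fix@B [fix=B main=D topic=B]
After op 7 (commit): HEAD=fix@E [fix=E main=D topic=B]
After op 8 (merge): HEAD=fix@F [fix=F main=D topic=B]
After op 9 (commit): HEAD=fix@G [fix=G main=D topic=B]
After op 10 (merge): HEAD=fix@H [fix=H main=D topic=B]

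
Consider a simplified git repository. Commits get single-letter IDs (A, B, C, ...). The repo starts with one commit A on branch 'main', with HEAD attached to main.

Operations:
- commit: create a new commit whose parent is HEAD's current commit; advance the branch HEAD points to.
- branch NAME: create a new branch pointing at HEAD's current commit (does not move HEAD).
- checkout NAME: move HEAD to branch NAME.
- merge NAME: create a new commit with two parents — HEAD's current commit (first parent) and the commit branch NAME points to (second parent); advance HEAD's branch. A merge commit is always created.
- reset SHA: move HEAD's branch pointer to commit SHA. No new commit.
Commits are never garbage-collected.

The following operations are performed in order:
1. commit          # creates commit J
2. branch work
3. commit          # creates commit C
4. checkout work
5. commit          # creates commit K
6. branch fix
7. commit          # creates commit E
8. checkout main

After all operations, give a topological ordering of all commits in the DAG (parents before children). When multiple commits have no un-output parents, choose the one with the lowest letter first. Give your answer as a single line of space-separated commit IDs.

Answer: A J C K E

Derivation:
After op 1 (commit): HEAD=main@J [main=J]
After op 2 (branch): HEAD=main@J [main=J work=J]
After op 3 (commit): HEAD=main@C [main=C work=J]
After op 4 (checkout): HEAD=work@J [main=C work=J]
After op 5 (commit): HEAD=work@K [main=C work=K]
After op 6 (branch): HEAD=work@K [fix=K main=C work=K]
After op 7 (commit): HEAD=work@E [fix=K main=C work=E]
After op 8 (checkout): HEAD=main@C [fix=K main=C work=E]
commit A: parents=[]
commit C: parents=['J']
commit E: parents=['K']
commit J: parents=['A']
commit K: parents=['J']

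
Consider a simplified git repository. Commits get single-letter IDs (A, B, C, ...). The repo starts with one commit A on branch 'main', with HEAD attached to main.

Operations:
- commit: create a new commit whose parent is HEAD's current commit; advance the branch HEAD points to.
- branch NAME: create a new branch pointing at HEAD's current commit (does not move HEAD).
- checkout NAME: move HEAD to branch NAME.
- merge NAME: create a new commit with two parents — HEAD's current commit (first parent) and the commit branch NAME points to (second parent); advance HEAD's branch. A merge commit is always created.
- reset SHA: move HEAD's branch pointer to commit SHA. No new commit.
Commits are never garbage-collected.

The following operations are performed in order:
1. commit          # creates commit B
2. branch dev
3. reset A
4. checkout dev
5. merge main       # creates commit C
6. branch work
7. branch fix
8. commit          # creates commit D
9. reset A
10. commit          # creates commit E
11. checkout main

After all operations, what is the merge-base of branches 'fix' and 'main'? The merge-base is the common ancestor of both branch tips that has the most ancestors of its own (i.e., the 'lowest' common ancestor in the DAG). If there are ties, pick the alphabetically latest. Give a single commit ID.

After op 1 (commit): HEAD=main@B [main=B]
After op 2 (branch): HEAD=main@B [dev=B main=B]
After op 3 (reset): HEAD=main@A [dev=B main=A]
After op 4 (checkout): HEAD=dev@B [dev=B main=A]
After op 5 (merge): HEAD=dev@C [dev=C main=A]
After op 6 (branch): HEAD=dev@C [dev=C main=A work=C]
After op 7 (branch): HEAD=dev@C [dev=C fix=C main=A work=C]
After op 8 (commit): HEAD=dev@D [dev=D fix=C main=A work=C]
After op 9 (reset): HEAD=dev@A [dev=A fix=C main=A work=C]
After op 10 (commit): HEAD=dev@E [dev=E fix=C main=A work=C]
After op 11 (checkout): HEAD=main@A [dev=E fix=C main=A work=C]
ancestors(fix=C): ['A', 'B', 'C']
ancestors(main=A): ['A']
common: ['A']

Answer: A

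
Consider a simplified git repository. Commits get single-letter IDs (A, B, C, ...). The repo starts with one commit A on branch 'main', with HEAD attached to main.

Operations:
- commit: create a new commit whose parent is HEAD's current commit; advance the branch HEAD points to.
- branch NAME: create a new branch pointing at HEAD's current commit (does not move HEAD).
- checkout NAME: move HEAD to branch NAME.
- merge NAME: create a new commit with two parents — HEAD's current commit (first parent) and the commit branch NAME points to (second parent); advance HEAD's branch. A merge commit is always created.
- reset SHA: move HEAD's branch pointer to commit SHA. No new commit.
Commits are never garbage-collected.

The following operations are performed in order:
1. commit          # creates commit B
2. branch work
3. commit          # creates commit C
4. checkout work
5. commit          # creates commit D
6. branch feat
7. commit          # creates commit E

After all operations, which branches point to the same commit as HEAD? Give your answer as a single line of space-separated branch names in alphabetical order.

After op 1 (commit): HEAD=main@B [main=B]
After op 2 (branch): HEAD=main@B [main=B work=B]
After op 3 (commit): HEAD=main@C [main=C work=B]
After op 4 (checkout): HEAD=work@B [main=C work=B]
After op 5 (commit): HEAD=work@D [main=C work=D]
After op 6 (branch): HEAD=work@D [feat=D main=C work=D]
After op 7 (commit): HEAD=work@E [feat=D main=C work=E]

Answer: work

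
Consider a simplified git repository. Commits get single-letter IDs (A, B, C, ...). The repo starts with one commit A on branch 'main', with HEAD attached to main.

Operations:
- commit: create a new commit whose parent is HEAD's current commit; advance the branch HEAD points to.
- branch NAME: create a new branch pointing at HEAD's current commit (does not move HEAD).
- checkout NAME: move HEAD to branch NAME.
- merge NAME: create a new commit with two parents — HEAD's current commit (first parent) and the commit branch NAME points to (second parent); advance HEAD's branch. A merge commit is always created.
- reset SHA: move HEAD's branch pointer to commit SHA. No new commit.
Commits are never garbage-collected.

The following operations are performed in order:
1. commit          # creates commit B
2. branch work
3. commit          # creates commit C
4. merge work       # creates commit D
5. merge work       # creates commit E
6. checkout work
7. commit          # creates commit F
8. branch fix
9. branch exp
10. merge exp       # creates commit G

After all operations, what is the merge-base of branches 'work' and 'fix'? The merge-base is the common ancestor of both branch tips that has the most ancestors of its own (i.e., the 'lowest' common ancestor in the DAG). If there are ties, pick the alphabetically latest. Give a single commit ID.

Answer: F

Derivation:
After op 1 (commit): HEAD=main@B [main=B]
After op 2 (branch): HEAD=main@B [main=B work=B]
After op 3 (commit): HEAD=main@C [main=C work=B]
After op 4 (merge): HEAD=main@D [main=D work=B]
After op 5 (merge): HEAD=main@E [main=E work=B]
After op 6 (checkout): HEAD=work@B [main=E work=B]
After op 7 (commit): HEAD=work@F [main=E work=F]
After op 8 (branch): HEAD=work@F [fix=F main=E work=F]
After op 9 (branch): HEAD=work@F [exp=F fix=F main=E work=F]
After op 10 (merge): HEAD=work@G [exp=F fix=F main=E work=G]
ancestors(work=G): ['A', 'B', 'F', 'G']
ancestors(fix=F): ['A', 'B', 'F']
common: ['A', 'B', 'F']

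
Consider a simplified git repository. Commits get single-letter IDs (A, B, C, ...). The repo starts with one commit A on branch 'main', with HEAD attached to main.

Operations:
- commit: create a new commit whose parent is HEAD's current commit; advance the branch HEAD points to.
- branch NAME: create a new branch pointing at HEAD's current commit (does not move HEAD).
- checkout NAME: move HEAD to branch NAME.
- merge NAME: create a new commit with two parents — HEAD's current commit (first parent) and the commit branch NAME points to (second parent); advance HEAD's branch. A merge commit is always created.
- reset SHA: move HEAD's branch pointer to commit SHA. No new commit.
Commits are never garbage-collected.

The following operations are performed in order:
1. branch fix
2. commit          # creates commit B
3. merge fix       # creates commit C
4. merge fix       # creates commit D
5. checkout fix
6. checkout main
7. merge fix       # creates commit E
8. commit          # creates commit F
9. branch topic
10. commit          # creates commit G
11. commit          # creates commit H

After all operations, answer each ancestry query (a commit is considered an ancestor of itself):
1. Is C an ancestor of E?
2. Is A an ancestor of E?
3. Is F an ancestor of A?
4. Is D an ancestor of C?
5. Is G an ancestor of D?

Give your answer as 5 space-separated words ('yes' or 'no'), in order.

Answer: yes yes no no no

Derivation:
After op 1 (branch): HEAD=main@A [fix=A main=A]
After op 2 (commit): HEAD=main@B [fix=A main=B]
After op 3 (merge): HEAD=main@C [fix=A main=C]
After op 4 (merge): HEAD=main@D [fix=A main=D]
After op 5 (checkout): HEAD=fix@A [fix=A main=D]
After op 6 (checkout): HEAD=main@D [fix=A main=D]
After op 7 (merge): HEAD=main@E [fix=A main=E]
After op 8 (commit): HEAD=main@F [fix=A main=F]
After op 9 (branch): HEAD=main@F [fix=A main=F topic=F]
After op 10 (commit): HEAD=main@G [fix=A main=G topic=F]
After op 11 (commit): HEAD=main@H [fix=A main=H topic=F]
ancestors(E) = {A,B,C,D,E}; C in? yes
ancestors(E) = {A,B,C,D,E}; A in? yes
ancestors(A) = {A}; F in? no
ancestors(C) = {A,B,C}; D in? no
ancestors(D) = {A,B,C,D}; G in? no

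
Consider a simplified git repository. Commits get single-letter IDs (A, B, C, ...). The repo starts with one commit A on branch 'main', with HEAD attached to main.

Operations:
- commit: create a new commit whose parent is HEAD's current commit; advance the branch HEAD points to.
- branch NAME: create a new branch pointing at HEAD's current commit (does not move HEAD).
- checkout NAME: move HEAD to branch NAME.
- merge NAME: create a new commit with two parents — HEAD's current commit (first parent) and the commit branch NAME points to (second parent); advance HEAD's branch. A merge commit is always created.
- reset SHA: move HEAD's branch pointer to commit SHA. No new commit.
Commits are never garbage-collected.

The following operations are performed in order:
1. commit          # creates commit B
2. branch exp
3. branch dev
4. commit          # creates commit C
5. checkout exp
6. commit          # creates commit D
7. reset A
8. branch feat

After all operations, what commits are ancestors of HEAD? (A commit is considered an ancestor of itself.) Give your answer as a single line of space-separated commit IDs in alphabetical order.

Answer: A

Derivation:
After op 1 (commit): HEAD=main@B [main=B]
After op 2 (branch): HEAD=main@B [exp=B main=B]
After op 3 (branch): HEAD=main@B [dev=B exp=B main=B]
After op 4 (commit): HEAD=main@C [dev=B exp=B main=C]
After op 5 (checkout): HEAD=exp@B [dev=B exp=B main=C]
After op 6 (commit): HEAD=exp@D [dev=B exp=D main=C]
After op 7 (reset): HEAD=exp@A [dev=B exp=A main=C]
After op 8 (branch): HEAD=exp@A [dev=B exp=A feat=A main=C]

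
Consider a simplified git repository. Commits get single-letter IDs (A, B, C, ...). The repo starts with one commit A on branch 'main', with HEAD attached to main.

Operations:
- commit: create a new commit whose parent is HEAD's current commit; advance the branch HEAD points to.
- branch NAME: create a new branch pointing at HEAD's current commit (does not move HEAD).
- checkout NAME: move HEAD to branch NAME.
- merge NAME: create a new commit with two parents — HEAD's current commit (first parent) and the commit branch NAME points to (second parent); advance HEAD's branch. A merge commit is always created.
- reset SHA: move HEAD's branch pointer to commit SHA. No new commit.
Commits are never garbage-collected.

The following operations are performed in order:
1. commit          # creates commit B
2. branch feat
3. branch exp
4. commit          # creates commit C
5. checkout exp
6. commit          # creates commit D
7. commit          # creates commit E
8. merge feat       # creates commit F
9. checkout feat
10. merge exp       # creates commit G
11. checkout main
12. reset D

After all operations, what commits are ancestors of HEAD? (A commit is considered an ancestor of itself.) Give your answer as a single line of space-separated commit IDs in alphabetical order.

Answer: A B D

Derivation:
After op 1 (commit): HEAD=main@B [main=B]
After op 2 (branch): HEAD=main@B [feat=B main=B]
After op 3 (branch): HEAD=main@B [exp=B feat=B main=B]
After op 4 (commit): HEAD=main@C [exp=B feat=B main=C]
After op 5 (checkout): HEAD=exp@B [exp=B feat=B main=C]
After op 6 (commit): HEAD=exp@D [exp=D feat=B main=C]
After op 7 (commit): HEAD=exp@E [exp=E feat=B main=C]
After op 8 (merge): HEAD=exp@F [exp=F feat=B main=C]
After op 9 (checkout): HEAD=feat@B [exp=F feat=B main=C]
After op 10 (merge): HEAD=feat@G [exp=F feat=G main=C]
After op 11 (checkout): HEAD=main@C [exp=F feat=G main=C]
After op 12 (reset): HEAD=main@D [exp=F feat=G main=D]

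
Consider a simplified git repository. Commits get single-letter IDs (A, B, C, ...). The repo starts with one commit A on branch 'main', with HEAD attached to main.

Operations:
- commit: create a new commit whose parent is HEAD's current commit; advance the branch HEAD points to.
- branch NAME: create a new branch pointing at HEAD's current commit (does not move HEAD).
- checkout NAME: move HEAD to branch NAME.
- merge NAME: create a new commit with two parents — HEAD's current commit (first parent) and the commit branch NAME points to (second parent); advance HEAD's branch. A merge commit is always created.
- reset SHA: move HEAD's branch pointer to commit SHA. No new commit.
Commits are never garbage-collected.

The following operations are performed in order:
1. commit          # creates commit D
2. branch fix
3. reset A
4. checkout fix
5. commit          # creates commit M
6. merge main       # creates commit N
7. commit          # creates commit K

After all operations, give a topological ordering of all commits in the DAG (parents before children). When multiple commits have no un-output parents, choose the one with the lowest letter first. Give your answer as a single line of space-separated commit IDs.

Answer: A D M N K

Derivation:
After op 1 (commit): HEAD=main@D [main=D]
After op 2 (branch): HEAD=main@D [fix=D main=D]
After op 3 (reset): HEAD=main@A [fix=D main=A]
After op 4 (checkout): HEAD=fix@D [fix=D main=A]
After op 5 (commit): HEAD=fix@M [fix=M main=A]
After op 6 (merge): HEAD=fix@N [fix=N main=A]
After op 7 (commit): HEAD=fix@K [fix=K main=A]
commit A: parents=[]
commit D: parents=['A']
commit K: parents=['N']
commit M: parents=['D']
commit N: parents=['M', 'A']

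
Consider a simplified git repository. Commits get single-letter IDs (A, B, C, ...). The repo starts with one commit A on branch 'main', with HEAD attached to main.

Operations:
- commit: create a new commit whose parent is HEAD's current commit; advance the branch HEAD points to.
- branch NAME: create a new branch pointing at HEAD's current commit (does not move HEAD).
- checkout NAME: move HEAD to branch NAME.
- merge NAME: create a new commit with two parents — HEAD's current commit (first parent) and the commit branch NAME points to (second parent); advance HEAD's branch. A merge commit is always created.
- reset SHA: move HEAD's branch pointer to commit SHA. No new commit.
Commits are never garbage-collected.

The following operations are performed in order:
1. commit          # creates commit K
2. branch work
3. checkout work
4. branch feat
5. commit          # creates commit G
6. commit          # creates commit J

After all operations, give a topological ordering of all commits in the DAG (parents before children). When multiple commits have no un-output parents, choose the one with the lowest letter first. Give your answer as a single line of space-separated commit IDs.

Answer: A K G J

Derivation:
After op 1 (commit): HEAD=main@K [main=K]
After op 2 (branch): HEAD=main@K [main=K work=K]
After op 3 (checkout): HEAD=work@K [main=K work=K]
After op 4 (branch): HEAD=work@K [feat=K main=K work=K]
After op 5 (commit): HEAD=work@G [feat=K main=K work=G]
After op 6 (commit): HEAD=work@J [feat=K main=K work=J]
commit A: parents=[]
commit G: parents=['K']
commit J: parents=['G']
commit K: parents=['A']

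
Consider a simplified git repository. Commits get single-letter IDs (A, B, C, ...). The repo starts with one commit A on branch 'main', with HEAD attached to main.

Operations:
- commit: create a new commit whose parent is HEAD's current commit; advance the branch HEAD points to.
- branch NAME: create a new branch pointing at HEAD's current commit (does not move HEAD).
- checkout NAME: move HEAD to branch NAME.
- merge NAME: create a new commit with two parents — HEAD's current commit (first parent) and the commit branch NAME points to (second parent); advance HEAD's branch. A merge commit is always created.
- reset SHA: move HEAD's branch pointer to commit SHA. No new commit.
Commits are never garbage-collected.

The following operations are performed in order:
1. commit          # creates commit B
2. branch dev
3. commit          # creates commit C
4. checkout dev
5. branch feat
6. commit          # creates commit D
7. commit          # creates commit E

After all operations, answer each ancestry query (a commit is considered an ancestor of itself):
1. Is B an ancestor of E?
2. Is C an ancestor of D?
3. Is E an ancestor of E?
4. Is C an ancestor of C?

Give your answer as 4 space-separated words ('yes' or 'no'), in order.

Answer: yes no yes yes

Derivation:
After op 1 (commit): HEAD=main@B [main=B]
After op 2 (branch): HEAD=main@B [dev=B main=B]
After op 3 (commit): HEAD=main@C [dev=B main=C]
After op 4 (checkout): HEAD=dev@B [dev=B main=C]
After op 5 (branch): HEAD=dev@B [dev=B feat=B main=C]
After op 6 (commit): HEAD=dev@D [dev=D feat=B main=C]
After op 7 (commit): HEAD=dev@E [dev=E feat=B main=C]
ancestors(E) = {A,B,D,E}; B in? yes
ancestors(D) = {A,B,D}; C in? no
ancestors(E) = {A,B,D,E}; E in? yes
ancestors(C) = {A,B,C}; C in? yes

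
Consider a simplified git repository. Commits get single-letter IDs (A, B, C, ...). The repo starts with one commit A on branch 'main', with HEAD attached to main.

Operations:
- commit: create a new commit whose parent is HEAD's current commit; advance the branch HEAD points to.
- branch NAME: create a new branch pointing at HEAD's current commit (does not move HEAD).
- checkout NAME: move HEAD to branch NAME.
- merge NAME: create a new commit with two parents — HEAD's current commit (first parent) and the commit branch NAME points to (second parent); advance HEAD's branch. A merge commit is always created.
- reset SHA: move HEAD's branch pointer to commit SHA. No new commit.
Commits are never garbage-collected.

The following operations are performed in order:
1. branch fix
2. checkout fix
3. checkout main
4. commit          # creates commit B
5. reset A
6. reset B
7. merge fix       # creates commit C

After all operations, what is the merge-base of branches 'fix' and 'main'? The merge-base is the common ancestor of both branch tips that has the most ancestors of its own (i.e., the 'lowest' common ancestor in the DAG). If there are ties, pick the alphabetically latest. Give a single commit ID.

Answer: A

Derivation:
After op 1 (branch): HEAD=main@A [fix=A main=A]
After op 2 (checkout): HEAD=fix@A [fix=A main=A]
After op 3 (checkout): HEAD=main@A [fix=A main=A]
After op 4 (commit): HEAD=main@B [fix=A main=B]
After op 5 (reset): HEAD=main@A [fix=A main=A]
After op 6 (reset): HEAD=main@B [fix=A main=B]
After op 7 (merge): HEAD=main@C [fix=A main=C]
ancestors(fix=A): ['A']
ancestors(main=C): ['A', 'B', 'C']
common: ['A']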